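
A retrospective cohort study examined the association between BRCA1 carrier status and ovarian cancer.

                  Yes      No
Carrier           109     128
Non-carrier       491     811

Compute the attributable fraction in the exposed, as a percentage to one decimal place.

Cells: a = 109, b = 128, c = 491, d = 811.
Risk in exposed = 109/237 = 0.45992; risk in unexposed = 491/1302 = 0.37711.
RR = 0.45992/0.37711 = 1.21957
AR% = (RR − 1)/RR × 100 = (1.21957 − 1)/1.21957 × 100 = 18.0041%

18.0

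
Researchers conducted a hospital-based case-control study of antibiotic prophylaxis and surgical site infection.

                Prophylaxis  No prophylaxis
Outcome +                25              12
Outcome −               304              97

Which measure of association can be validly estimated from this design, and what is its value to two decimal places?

Reading the table with exposure as columns: a = 25 (Prophylaxis, case), b = 304 (Prophylaxis, non-case), c = 12 (No prophylaxis, case), d = 97.
This is a hospital-based case-control study: participants were sampled on outcome status, so risks in the source population cannot be estimated directly — relative risk is not valid here. The odds ratio is the appropriate measure.
OR = (a·d)/(b·c) = (25 × 97) / (304 × 12) = 2425 / 3648 = 0.66475

0.66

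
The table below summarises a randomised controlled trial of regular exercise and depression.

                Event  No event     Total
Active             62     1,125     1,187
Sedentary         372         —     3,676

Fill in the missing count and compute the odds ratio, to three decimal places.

0.489

The missing cell is in the unexposed row: 3676 − 372 = 3304.
So a = 62, b = 1125, c = 372, d = 3304.
OR = (a·d)/(b·c) = (62 × 3304) / (1125 × 372) = 204848 / 418500 = 0.48948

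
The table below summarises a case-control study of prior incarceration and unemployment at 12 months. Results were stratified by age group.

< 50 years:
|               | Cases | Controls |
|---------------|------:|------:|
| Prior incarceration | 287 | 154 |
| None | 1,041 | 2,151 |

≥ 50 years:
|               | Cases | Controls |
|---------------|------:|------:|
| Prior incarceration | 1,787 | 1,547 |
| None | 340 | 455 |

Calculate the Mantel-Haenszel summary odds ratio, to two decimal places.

2.14

OR_MH = Σ(aᵢdᵢ/nᵢ) / Σ(bᵢcᵢ/nᵢ), where nᵢ is the stratum total.
Stratum 1 (< 50 years): n = 3633; a·d/n = 287·2151/3633 = 169.9249; b·c/n = 154·1041/3633 = 44.1272
Stratum 2 (≥ 50 years): n = 4129; a·d/n = 1787·455/4129 = 196.9206; b·c/n = 1547·340/4129 = 127.3868
OR_MH = (169.9249 + 196.9206) / (44.1272 + 127.3868) = 366.8454 / 171.5139 = 2.13887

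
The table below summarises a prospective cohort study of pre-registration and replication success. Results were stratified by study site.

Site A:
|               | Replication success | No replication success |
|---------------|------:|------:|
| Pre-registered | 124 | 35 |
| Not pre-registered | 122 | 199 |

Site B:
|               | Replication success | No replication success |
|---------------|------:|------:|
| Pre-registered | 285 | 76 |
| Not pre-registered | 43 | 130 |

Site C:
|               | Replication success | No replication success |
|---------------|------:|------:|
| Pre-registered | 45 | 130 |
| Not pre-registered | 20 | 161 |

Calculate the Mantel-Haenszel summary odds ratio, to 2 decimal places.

OR_MH = Σ(aᵢdᵢ/nᵢ) / Σ(bᵢcᵢ/nᵢ), where nᵢ is the stratum total.
Stratum 1 (Site A): n = 480; a·d/n = 124·199/480 = 51.4083; b·c/n = 35·122/480 = 8.8958
Stratum 2 (Site B): n = 534; a·d/n = 285·130/534 = 69.3820; b·c/n = 76·43/534 = 6.1199
Stratum 3 (Site C): n = 356; a·d/n = 45·161/356 = 20.3511; b·c/n = 130·20/356 = 7.3034
OR_MH = (51.4083 + 69.3820 + 20.3511) / (8.8958 + 6.1199 + 7.3034) = 141.1415 / 22.3191 = 6.32381

6.32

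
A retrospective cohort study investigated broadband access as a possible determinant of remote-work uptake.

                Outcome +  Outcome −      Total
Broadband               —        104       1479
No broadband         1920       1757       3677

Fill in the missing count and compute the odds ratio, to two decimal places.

The missing cell is in the exposed row: 1479 − 104 = 1375.
So a = 1375, b = 104, c = 1920, d = 1757.
OR = (a·d)/(b·c) = (1375 × 1757) / (104 × 1920) = 2415875 / 199680 = 12.09873

12.10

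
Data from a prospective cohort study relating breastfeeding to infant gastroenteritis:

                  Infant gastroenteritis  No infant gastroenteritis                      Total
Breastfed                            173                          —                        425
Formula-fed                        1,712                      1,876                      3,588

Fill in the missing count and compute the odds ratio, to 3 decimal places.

0.752

The missing cell is in the exposed row: 425 − 173 = 252.
So a = 173, b = 252, c = 1712, d = 1876.
OR = (a·d)/(b·c) = (173 × 1876) / (252 × 1712) = 324548 / 431424 = 0.75227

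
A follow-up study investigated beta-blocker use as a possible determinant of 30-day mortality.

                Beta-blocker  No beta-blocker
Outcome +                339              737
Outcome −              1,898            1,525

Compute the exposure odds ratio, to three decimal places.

0.370

Reading the table with exposure as columns: a = 339 (Beta-blocker, case), b = 1898 (Beta-blocker, non-case), c = 737 (No beta-blocker, case), d = 1525.
OR = (a·d)/(b·c) = (339 × 1525) / (1898 × 737) = 516975 / 1398826 = 0.36958
Exposure is associated with lower odds of 30-day mortality (OR = 0.37 < 1).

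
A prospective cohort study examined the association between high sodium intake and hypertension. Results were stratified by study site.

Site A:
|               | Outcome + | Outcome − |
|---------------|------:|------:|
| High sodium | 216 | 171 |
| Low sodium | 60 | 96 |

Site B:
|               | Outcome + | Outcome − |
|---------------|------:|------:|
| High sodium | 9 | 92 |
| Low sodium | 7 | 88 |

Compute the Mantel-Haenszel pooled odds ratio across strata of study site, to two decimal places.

1.90

OR_MH = Σ(aᵢdᵢ/nᵢ) / Σ(bᵢcᵢ/nᵢ), where nᵢ is the stratum total.
Stratum 1 (Site A): n = 543; a·d/n = 216·96/543 = 38.1878; b·c/n = 171·60/543 = 18.8950
Stratum 2 (Site B): n = 196; a·d/n = 9·88/196 = 4.0408; b·c/n = 92·7/196 = 3.2857
OR_MH = (38.1878 + 4.0408) / (18.8950 + 3.2857) = 42.2287 / 22.1807 = 1.90384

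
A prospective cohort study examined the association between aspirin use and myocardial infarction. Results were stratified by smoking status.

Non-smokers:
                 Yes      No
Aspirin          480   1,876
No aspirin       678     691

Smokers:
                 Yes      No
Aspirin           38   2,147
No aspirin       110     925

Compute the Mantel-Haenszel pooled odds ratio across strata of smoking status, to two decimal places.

0.24

OR_MH = Σ(aᵢdᵢ/nᵢ) / Σ(bᵢcᵢ/nᵢ), where nᵢ is the stratum total.
Stratum 1 (Non-smokers): n = 3725; a·d/n = 480·691/3725 = 89.0416; b·c/n = 1876·678/3725 = 341.4572
Stratum 2 (Smokers): n = 3220; a·d/n = 38·925/3220 = 10.9161; b·c/n = 2147·110/3220 = 73.3447
OR_MH = (89.0416 + 10.9161) / (341.4572 + 73.3447) = 99.9578 / 414.8019 = 0.24098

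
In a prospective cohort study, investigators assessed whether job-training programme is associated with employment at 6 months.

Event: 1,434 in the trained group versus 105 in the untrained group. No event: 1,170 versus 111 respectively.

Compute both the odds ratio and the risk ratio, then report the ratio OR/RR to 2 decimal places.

From the description: a = 1434, b = 1170, c = 105, d = 111.
OR = (1434·111)/(1170·105) = 159174/122850 = 1.29568
Risk in exposed = 1434/2604 = 0.55069; risk in unexposed = 105/216 = 0.48611; RR = 1.13285
OR/RR = 1.29568 / 1.13285 = 1.14373
The outcome is not rare, so the OR lies further from 1 than the RR.

1.14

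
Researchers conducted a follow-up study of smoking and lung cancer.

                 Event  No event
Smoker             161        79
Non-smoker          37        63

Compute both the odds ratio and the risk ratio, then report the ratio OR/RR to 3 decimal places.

1.914

Cells: a = 161, b = 79, c = 37, d = 63.
OR = (161·63)/(79·37) = 10143/2923 = 3.47007
Risk in exposed = 161/240 = 0.67083; risk in unexposed = 37/100 = 0.37000; RR = 1.81306
OR/RR = 3.47007 / 1.81306 = 1.91392
The outcome is not rare, so the OR lies further from 1 than the RR.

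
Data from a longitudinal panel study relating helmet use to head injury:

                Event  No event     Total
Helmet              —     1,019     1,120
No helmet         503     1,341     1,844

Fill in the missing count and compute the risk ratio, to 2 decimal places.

The missing cell is in the exposed row: 1120 − 1019 = 101.
So a = 101, b = 1019, c = 503, d = 1341.
RR = [a/(a+b)] / [c/(c+d)] = (101/1120) / (503/1844) = 0.09018/0.27278 = 0.33060

0.33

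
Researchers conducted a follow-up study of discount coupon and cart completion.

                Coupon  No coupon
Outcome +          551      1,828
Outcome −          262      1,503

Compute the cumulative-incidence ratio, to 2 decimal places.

1.23

Reading the table with exposure as columns: a = 551 (Coupon, case), b = 262 (Coupon, non-case), c = 1828 (No coupon, case), d = 1503.
Risk in exposed = 551/813 = 0.67774; risk in unexposed = 1828/3331 = 0.54878.
RR = 0.67774 / 0.54878 = 1.23498
The risk among the exposed is 1.23 times that among the unexposed.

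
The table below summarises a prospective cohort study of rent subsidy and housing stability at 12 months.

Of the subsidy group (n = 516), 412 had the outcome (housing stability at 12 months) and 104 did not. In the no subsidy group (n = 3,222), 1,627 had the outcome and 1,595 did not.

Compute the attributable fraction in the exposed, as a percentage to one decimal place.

From the description: a = 412, b = 104, c = 1627, d = 1595.
Risk in exposed = 412/516 = 0.79845; risk in unexposed = 1627/3222 = 0.50497.
RR = 0.79845/0.50497 = 1.58120
AR% = (RR − 1)/RR × 100 = (1.58120 − 1)/1.58120 × 100 = 36.7567%

36.8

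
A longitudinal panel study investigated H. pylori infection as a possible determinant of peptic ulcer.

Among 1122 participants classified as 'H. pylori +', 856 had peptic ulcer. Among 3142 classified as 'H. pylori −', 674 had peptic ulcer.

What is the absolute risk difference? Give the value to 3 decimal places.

From the description: a = 856, b = 266, c = 674, d = 2468.
Risk in exposed = 856/1122 = 0.762923; risk in unexposed = 674/3142 = 0.214513.
Risk difference = 0.762923 − 0.214513 = 0.548410

0.548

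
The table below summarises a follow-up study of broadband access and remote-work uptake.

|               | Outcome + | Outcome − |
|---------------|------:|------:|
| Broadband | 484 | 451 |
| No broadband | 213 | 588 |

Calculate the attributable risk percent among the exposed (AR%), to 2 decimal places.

48.63

Cells: a = 484, b = 451, c = 213, d = 588.
Risk in exposed = 484/935 = 0.51765; risk in unexposed = 213/801 = 0.26592.
RR = 0.51765/0.26592 = 1.94664
AR% = (RR − 1)/RR × 100 = (1.94664 − 1)/1.94664 × 100 = 48.6296%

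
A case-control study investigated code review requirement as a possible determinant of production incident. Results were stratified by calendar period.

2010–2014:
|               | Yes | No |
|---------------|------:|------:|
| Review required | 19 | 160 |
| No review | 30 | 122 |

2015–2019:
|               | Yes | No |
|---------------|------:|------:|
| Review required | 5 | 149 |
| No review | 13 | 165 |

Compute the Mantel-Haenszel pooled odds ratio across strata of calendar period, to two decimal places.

0.47

OR_MH = Σ(aᵢdᵢ/nᵢ) / Σ(bᵢcᵢ/nᵢ), where nᵢ is the stratum total.
Stratum 1 (2010–2014): n = 331; a·d/n = 19·122/331 = 7.0030; b·c/n = 160·30/331 = 14.5015
Stratum 2 (2015–2019): n = 332; a·d/n = 5·165/332 = 2.4849; b·c/n = 149·13/332 = 5.8343
OR_MH = (7.0030 + 2.4849) / (14.5015 + 5.8343) = 9.4880 / 20.3358 = 0.46656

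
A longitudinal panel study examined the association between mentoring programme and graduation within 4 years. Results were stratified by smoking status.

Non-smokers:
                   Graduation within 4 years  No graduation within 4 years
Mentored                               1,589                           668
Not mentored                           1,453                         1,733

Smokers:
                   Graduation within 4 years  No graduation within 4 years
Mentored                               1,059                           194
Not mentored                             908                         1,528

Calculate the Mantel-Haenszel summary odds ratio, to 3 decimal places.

OR_MH = Σ(aᵢdᵢ/nᵢ) / Σ(bᵢcᵢ/nᵢ), where nᵢ is the stratum total.
Stratum 1 (Non-smokers): n = 5443; a·d/n = 1589·1733/5443 = 505.9227; b·c/n = 668·1453/5443 = 178.3215
Stratum 2 (Smokers): n = 3689; a·d/n = 1059·1528/3689 = 438.6425; b·c/n = 194·908/3689 = 47.7506
OR_MH = (505.9227 + 438.6425) / (178.3215 + 47.7506) = 944.5651 / 226.0721 = 4.17816

4.178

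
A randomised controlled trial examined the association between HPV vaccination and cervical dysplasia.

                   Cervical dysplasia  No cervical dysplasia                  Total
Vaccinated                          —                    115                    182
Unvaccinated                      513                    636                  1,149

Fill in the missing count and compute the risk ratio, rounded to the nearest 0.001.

The missing cell is in the exposed row: 182 − 115 = 67.
So a = 67, b = 115, c = 513, d = 636.
RR = [a/(a+b)] / [c/(c+d)] = (67/182) / (513/1149) = 0.36813/0.44648 = 0.82453

0.825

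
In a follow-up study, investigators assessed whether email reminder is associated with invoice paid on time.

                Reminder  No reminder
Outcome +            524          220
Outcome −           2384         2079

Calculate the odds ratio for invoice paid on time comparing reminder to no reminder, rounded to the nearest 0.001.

2.077

Reading the table with exposure as columns: a = 524 (Reminder, case), b = 2384 (Reminder, non-case), c = 220 (No reminder, case), d = 2079.
OR = (a·d)/(b·c) = (524 × 2079) / (2384 × 220) = 1089396 / 524480 = 2.07710
The odds of invoice paid on time are about 2.08 times as high in the reminder group.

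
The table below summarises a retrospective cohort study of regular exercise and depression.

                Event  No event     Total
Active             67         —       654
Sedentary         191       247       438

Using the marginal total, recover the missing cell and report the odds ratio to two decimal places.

0.15

The missing cell is in the exposed row: 654 − 67 = 587.
So a = 67, b = 587, c = 191, d = 247.
OR = (a·d)/(b·c) = (67 × 247) / (587 × 191) = 16549 / 112117 = 0.14760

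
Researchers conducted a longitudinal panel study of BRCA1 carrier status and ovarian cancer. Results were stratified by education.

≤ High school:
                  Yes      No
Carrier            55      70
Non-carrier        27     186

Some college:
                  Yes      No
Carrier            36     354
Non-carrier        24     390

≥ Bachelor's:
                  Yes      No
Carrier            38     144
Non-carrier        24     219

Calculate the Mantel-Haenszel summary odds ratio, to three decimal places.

2.771

OR_MH = Σ(aᵢdᵢ/nᵢ) / Σ(bᵢcᵢ/nᵢ), where nᵢ is the stratum total.
Stratum 1 (≤ High school): n = 338; a·d/n = 55·186/338 = 30.2663; b·c/n = 70·27/338 = 5.5917
Stratum 2 (Some college): n = 804; a·d/n = 36·390/804 = 17.4627; b·c/n = 354·24/804 = 10.5672
Stratum 3 (≥ Bachelor's): n = 425; a·d/n = 38·219/425 = 19.5812; b·c/n = 144·24/425 = 8.1318
OR_MH = (30.2663 + 17.4627 + 19.5812) / (5.5917 + 10.5672 + 8.1318) = 67.3101 / 24.2906 = 2.77103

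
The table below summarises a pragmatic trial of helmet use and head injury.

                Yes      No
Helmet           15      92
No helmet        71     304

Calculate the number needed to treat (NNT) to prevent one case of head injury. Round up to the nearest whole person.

Risk in treated group = 15/107 = 0.14019; risk in control = 71/375 = 0.18933.
Absolute risk reduction = 0.18933 − 0.14019 = 0.04915
NNT = 1 / ARR = 1 / 0.04915 = 20.347 → round up → 21

21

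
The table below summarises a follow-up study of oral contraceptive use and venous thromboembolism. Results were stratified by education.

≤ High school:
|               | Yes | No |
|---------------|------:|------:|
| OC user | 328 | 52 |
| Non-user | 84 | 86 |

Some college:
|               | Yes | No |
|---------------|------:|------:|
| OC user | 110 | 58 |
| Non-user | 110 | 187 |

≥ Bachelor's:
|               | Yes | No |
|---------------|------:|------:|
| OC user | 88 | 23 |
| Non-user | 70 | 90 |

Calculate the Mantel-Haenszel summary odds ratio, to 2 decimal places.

OR_MH = Σ(aᵢdᵢ/nᵢ) / Σ(bᵢcᵢ/nᵢ), where nᵢ is the stratum total.
Stratum 1 (≤ High school): n = 550; a·d/n = 328·86/550 = 51.2873; b·c/n = 52·84/550 = 7.9418
Stratum 2 (Some college): n = 465; a·d/n = 110·187/465 = 44.2366; b·c/n = 58·110/465 = 13.7204
Stratum 3 (≥ Bachelor's): n = 271; a·d/n = 88·90/271 = 29.2251; b·c/n = 23·70/271 = 5.9410
OR_MH = (51.2873 + 44.2366 + 29.2251) / (7.9418 + 13.7204 + 5.9410) = 124.7489 / 27.6032 = 4.51936

4.52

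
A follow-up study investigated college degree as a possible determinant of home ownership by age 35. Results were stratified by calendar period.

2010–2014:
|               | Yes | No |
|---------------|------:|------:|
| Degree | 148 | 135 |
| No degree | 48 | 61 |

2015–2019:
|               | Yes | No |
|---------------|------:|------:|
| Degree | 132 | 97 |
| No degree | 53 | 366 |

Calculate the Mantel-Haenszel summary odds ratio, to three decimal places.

OR_MH = Σ(aᵢdᵢ/nᵢ) / Σ(bᵢcᵢ/nᵢ), where nᵢ is the stratum total.
Stratum 1 (2010–2014): n = 392; a·d/n = 148·61/392 = 23.0306; b·c/n = 135·48/392 = 16.5306
Stratum 2 (2015–2019): n = 648; a·d/n = 132·366/648 = 74.5556; b·c/n = 97·53/648 = 7.9336
OR_MH = (23.0306 + 74.5556) / (16.5306 + 7.9336) = 97.5862 / 24.4643 = 3.98893

3.989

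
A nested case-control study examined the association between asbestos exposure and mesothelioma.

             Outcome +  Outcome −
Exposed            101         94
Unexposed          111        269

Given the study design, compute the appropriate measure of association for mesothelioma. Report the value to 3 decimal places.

2.604

Cells: a = 101, b = 94, c = 111, d = 269.
This is a nested case-control study: participants were sampled on outcome status, so risks in the source population cannot be estimated directly — relative risk is not valid here. The odds ratio is the appropriate measure.
OR = (a·d)/(b·c) = (101 × 269) / (94 × 111) = 27169 / 10434 = 2.60389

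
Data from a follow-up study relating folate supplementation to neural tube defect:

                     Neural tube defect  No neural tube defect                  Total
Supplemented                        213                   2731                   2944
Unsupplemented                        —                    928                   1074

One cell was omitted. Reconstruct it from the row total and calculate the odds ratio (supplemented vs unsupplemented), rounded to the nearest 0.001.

The missing cell is in the unexposed row: 1074 − 928 = 146.
So a = 213, b = 2731, c = 146, d = 928.
OR = (a·d)/(b·c) = (213 × 928) / (2731 × 146) = 197664 / 398726 = 0.49574

0.496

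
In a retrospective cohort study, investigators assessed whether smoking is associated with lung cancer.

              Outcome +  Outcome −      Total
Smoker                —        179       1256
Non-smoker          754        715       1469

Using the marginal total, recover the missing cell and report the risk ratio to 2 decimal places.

1.67

The missing cell is in the exposed row: 1256 − 179 = 1077.
So a = 1077, b = 179, c = 754, d = 715.
RR = [a/(a+b)] / [c/(c+d)] = (1077/1256) / (754/1469) = 0.85748/0.51327 = 1.67062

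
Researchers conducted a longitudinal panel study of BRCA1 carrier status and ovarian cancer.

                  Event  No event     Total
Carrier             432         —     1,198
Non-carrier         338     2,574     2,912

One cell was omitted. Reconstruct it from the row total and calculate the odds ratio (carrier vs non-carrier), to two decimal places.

4.29

The missing cell is in the exposed row: 1198 − 432 = 766.
So a = 432, b = 766, c = 338, d = 2574.
OR = (a·d)/(b·c) = (432 × 2574) / (766 × 338) = 1111968 / 258908 = 4.29484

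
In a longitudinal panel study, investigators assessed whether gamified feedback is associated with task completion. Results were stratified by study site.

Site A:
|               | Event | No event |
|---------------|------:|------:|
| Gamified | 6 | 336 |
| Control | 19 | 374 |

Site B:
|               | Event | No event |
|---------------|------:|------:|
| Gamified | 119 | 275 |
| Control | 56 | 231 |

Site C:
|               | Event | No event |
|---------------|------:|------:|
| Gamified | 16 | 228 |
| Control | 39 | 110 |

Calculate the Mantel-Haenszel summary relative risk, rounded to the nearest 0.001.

0.908

RR_MH = Σ(aᵢ·n₀ᵢ/nᵢ) / Σ(cᵢ·n₁ᵢ/nᵢ), with n₁ᵢ = aᵢ+bᵢ (exposed), n₀ᵢ = cᵢ+dᵢ (unexposed), nᵢ = n₁ᵢ+n₀ᵢ.
Stratum 1 (Site A): n₁ = 342, n₀ = 393, n = 735; a·n₀/n = 6·393/735 = 3.2082; c·n₁/n = 19·342/735 = 8.8408
Stratum 2 (Site B): n₁ = 394, n₀ = 287, n = 681; a·n₀/n = 119·287/681 = 50.1512; c·n₁/n = 56·394/681 = 32.3994
Stratum 3 (Site C): n₁ = 244, n₀ = 149, n = 393; a·n₀/n = 16·149/393 = 6.0662; c·n₁/n = 39·244/393 = 24.2137
RR_MH = (3.2082 + 50.1512 + 6.0662) / (8.8408 + 32.3994 + 24.2137) = 59.4256 / 65.4540 = 0.90790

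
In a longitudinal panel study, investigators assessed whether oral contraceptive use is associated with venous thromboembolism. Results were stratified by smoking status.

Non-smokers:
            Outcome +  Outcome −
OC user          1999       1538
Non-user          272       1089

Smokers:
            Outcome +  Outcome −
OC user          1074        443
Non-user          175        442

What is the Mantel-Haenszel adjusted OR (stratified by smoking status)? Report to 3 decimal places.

5.478

OR_MH = Σ(aᵢdᵢ/nᵢ) / Σ(bᵢcᵢ/nᵢ), where nᵢ is the stratum total.
Stratum 1 (Non-smokers): n = 4898; a·d/n = 1999·1089/4898 = 444.4490; b·c/n = 1538·272/4898 = 85.4096
Stratum 2 (Smokers): n = 2134; a·d/n = 1074·442/2134 = 222.4499; b·c/n = 443·175/2134 = 36.3285
OR_MH = (444.4490 + 222.4499) / (85.4096 + 36.3285) = 666.8988 / 121.7380 = 5.47815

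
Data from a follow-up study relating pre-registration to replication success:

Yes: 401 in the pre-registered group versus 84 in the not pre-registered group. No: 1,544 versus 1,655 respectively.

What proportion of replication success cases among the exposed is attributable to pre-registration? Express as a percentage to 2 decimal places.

From the description: a = 401, b = 1544, c = 84, d = 1655.
Risk in exposed = 401/1945 = 0.20617; risk in unexposed = 84/1739 = 0.04830.
RR = 0.20617/0.04830 = 4.26820
AR% = (RR − 1)/RR × 100 = (4.26820 − 1)/4.26820 × 100 = 76.5709%

76.57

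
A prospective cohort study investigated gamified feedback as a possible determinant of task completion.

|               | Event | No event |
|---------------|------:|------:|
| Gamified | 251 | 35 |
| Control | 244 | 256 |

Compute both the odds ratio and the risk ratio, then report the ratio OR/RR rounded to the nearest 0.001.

Cells: a = 251, b = 35, c = 244, d = 256.
OR = (251·256)/(35·244) = 64256/8540 = 7.52412
Risk in exposed = 251/286 = 0.87762; risk in unexposed = 244/500 = 0.48800; RR = 1.79841
OR/RR = 7.52412 / 1.79841 = 4.18377
The outcome is not rare, so the OR lies further from 1 than the RR.

4.184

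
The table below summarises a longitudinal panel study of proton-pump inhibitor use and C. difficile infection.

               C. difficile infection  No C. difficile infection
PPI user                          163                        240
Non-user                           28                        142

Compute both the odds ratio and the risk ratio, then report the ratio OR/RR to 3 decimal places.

1.403

Cells: a = 163, b = 240, c = 28, d = 142.
OR = (163·142)/(240·28) = 23146/6720 = 3.44435
Risk in exposed = 163/403 = 0.40447; risk in unexposed = 28/170 = 0.16471; RR = 2.45569
OR/RR = 3.44435 / 2.45569 = 1.40260
The outcome is not rare, so the OR lies further from 1 than the RR.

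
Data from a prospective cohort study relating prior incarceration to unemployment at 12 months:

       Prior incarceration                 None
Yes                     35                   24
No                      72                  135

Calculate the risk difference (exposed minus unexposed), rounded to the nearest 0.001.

0.176

Reading the table with exposure as columns: a = 35 (Prior incarceration, case), b = 72 (Prior incarceration, non-case), c = 24 (None, case), d = 135.
Risk in exposed = 35/107 = 0.327103; risk in unexposed = 24/159 = 0.150943.
Risk difference = 0.327103 − 0.150943 = 0.176159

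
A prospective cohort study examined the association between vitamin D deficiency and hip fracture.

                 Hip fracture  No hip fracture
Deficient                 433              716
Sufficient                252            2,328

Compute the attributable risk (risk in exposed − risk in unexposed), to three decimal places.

Cells: a = 433, b = 716, c = 252, d = 2328.
Risk in exposed = 433/1149 = 0.376849; risk in unexposed = 252/2580 = 0.097674.
Risk difference = 0.376849 − 0.097674 = 0.279175

0.279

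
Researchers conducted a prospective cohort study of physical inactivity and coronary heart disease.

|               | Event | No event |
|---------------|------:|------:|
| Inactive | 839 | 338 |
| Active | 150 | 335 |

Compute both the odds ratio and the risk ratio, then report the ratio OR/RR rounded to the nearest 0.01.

2.41

Cells: a = 839, b = 338, c = 150, d = 335.
OR = (839·335)/(338·150) = 281065/50700 = 5.54369
Risk in exposed = 839/1177 = 0.71283; risk in unexposed = 150/485 = 0.30928; RR = 2.30481
OR/RR = 5.54369 / 2.30481 = 2.40526
The outcome is not rare, so the OR lies further from 1 than the RR.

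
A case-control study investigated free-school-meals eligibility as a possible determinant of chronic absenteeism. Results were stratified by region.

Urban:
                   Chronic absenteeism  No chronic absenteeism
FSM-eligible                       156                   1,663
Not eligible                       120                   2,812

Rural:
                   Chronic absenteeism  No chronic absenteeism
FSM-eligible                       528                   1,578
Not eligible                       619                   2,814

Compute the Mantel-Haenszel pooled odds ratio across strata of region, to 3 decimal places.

1.651

OR_MH = Σ(aᵢdᵢ/nᵢ) / Σ(bᵢcᵢ/nᵢ), where nᵢ is the stratum total.
Stratum 1 (Urban): n = 4751; a·d/n = 156·2812/4751 = 92.3326; b·c/n = 1663·120/4751 = 42.0038
Stratum 2 (Rural): n = 5539; a·d/n = 528·2814/5539 = 268.2419; b·c/n = 1578·619/5539 = 176.3463
OR_MH = (92.3326 + 268.2419) / (42.0038 + 176.3463) = 360.5745 / 218.3501 = 1.65136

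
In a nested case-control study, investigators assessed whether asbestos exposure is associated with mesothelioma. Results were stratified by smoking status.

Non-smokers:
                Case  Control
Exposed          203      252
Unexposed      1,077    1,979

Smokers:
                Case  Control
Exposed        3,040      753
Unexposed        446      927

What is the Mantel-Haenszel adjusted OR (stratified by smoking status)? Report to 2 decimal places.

4.64

OR_MH = Σ(aᵢdᵢ/nᵢ) / Σ(bᵢcᵢ/nᵢ), where nᵢ is the stratum total.
Stratum 1 (Non-smokers): n = 3511; a·d/n = 203·1979/3511 = 114.4224; b·c/n = 252·1077/3511 = 77.3011
Stratum 2 (Smokers): n = 5166; a·d/n = 3040·927/5166 = 545.5052; b·c/n = 753·446/5166 = 65.0093
OR_MH = (114.4224 + 545.5052) / (77.3011 + 65.0093) = 659.9276 / 142.3103 = 4.63724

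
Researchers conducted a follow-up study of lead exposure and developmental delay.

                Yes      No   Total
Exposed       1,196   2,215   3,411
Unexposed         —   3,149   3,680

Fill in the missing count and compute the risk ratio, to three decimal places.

2.430

The missing cell is in the unexposed row: 3680 − 3149 = 531.
So a = 1196, b = 2215, c = 531, d = 3149.
RR = [a/(a+b)] / [c/(c+d)] = (1196/3411) / (531/3680) = 0.35063/0.14429 = 2.42998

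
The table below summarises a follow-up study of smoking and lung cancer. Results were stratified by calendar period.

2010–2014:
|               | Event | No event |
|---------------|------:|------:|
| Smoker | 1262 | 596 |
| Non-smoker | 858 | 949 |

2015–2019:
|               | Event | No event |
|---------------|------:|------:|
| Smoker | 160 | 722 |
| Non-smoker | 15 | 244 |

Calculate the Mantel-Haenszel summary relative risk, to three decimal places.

1.475

RR_MH = Σ(aᵢ·n₀ᵢ/nᵢ) / Σ(cᵢ·n₁ᵢ/nᵢ), with n₁ᵢ = aᵢ+bᵢ (exposed), n₀ᵢ = cᵢ+dᵢ (unexposed), nᵢ = n₁ᵢ+n₀ᵢ.
Stratum 1 (2010–2014): n₁ = 1858, n₀ = 1807, n = 3665; a·n₀/n = 1262·1807/3665 = 622.2194; c·n₁/n = 858·1858/3665 = 434.9697
Stratum 2 (2015–2019): n₁ = 882, n₀ = 259, n = 1141; a·n₀/n = 160·259/1141 = 36.3190; c·n₁/n = 15·882/1141 = 11.5951
RR_MH = (622.2194 + 36.3190) / (434.9697 + 11.5951) = 658.5384 / 446.5648 = 1.47468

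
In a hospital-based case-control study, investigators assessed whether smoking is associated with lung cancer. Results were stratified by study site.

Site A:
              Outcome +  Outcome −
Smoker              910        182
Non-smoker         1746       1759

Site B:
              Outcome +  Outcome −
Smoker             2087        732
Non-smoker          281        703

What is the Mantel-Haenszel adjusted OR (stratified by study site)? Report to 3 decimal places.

5.957

OR_MH = Σ(aᵢdᵢ/nᵢ) / Σ(bᵢcᵢ/nᵢ), where nᵢ is the stratum total.
Stratum 1 (Site A): n = 4597; a·d/n = 910·1759/4597 = 348.2032; b·c/n = 182·1746/4597 = 69.1260
Stratum 2 (Site B): n = 3803; a·d/n = 2087·703/3803 = 385.7904; b·c/n = 732·281/3803 = 54.0868
OR_MH = (348.2032 + 385.7904) / (69.1260 + 54.0868) = 733.9936 / 123.2127 = 5.95712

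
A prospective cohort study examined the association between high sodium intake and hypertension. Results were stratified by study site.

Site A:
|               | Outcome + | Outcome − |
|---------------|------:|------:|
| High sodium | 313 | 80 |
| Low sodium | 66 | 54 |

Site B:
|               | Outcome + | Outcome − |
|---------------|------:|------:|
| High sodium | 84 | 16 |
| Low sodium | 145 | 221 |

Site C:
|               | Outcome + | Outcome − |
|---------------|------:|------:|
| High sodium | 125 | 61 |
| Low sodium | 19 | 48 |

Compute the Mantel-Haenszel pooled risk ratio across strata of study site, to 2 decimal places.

1.80

RR_MH = Σ(aᵢ·n₀ᵢ/nᵢ) / Σ(cᵢ·n₁ᵢ/nᵢ), with n₁ᵢ = aᵢ+bᵢ (exposed), n₀ᵢ = cᵢ+dᵢ (unexposed), nᵢ = n₁ᵢ+n₀ᵢ.
Stratum 1 (Site A): n₁ = 393, n₀ = 120, n = 513; a·n₀/n = 313·120/513 = 73.2164; c·n₁/n = 66·393/513 = 50.5614
Stratum 2 (Site B): n₁ = 100, n₀ = 366, n = 466; a·n₀/n = 84·366/466 = 65.9742; c·n₁/n = 145·100/466 = 31.1159
Stratum 3 (Site C): n₁ = 186, n₀ = 67, n = 253; a·n₀/n = 125·67/253 = 33.1028; c·n₁/n = 19·186/253 = 13.9684
RR_MH = (73.2164 + 65.9742 + 33.1028) / (50.5614 + 31.1159 + 13.9684) = 172.2934 / 95.6457 = 1.80137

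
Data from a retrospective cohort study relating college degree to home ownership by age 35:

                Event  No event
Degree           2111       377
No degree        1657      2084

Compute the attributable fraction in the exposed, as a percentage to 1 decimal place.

47.8

Cells: a = 2111, b = 377, c = 1657, d = 2084.
Risk in exposed = 2111/2488 = 0.84847; risk in unexposed = 1657/3741 = 0.44293.
RR = 0.84847/0.44293 = 1.91559
AR% = (RR − 1)/RR × 100 = (1.91559 − 1)/1.91559 × 100 = 47.7968%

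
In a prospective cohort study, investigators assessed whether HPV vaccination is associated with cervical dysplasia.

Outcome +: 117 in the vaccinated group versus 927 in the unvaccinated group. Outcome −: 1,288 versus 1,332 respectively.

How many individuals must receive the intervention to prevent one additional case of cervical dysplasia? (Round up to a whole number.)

4

Risk in treated group = 117/1405 = 0.08327; risk in control = 927/2259 = 0.41036.
Absolute risk reduction = 0.41036 − 0.08327 = 0.32708
NNT = 1 / ARR = 1 / 0.32708 = 3.057 → round up → 4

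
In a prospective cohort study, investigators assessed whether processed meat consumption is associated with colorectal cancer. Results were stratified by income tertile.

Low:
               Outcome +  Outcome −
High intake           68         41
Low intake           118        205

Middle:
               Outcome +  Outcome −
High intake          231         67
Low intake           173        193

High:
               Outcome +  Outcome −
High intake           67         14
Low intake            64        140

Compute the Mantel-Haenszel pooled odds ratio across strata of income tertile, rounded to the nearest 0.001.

OR_MH = Σ(aᵢdᵢ/nᵢ) / Σ(bᵢcᵢ/nᵢ), where nᵢ is the stratum total.
Stratum 1 (Low): n = 432; a·d/n = 68·205/432 = 32.2685; b·c/n = 41·118/432 = 11.1991
Stratum 2 (Middle): n = 664; a·d/n = 231·193/664 = 67.1431; b·c/n = 67·173/664 = 17.4563
Stratum 3 (High): n = 285; a·d/n = 67·140/285 = 32.9123; b·c/n = 14·64/285 = 3.1439
OR_MH = (32.2685 + 67.1431 + 32.9123) / (11.1991 + 17.4563 + 3.1439) = 132.3239 / 31.7993 = 4.16122

4.161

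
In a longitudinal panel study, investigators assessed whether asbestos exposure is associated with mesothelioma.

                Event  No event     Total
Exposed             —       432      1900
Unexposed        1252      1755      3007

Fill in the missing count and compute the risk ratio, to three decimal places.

1.856

The missing cell is in the exposed row: 1900 − 432 = 1468.
So a = 1468, b = 432, c = 1252, d = 1755.
RR = [a/(a+b)] / [c/(c+d)] = (1468/1900) / (1252/3007) = 0.77263/0.41636 = 1.85567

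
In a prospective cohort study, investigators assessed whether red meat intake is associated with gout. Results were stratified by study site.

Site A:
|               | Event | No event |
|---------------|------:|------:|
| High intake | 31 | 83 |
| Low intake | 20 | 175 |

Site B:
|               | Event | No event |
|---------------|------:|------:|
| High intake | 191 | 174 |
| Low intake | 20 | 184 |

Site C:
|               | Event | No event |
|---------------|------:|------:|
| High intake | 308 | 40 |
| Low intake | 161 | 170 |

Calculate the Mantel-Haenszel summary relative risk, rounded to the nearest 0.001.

2.319

RR_MH = Σ(aᵢ·n₀ᵢ/nᵢ) / Σ(cᵢ·n₁ᵢ/nᵢ), with n₁ᵢ = aᵢ+bᵢ (exposed), n₀ᵢ = cᵢ+dᵢ (unexposed), nᵢ = n₁ᵢ+n₀ᵢ.
Stratum 1 (Site A): n₁ = 114, n₀ = 195, n = 309; a·n₀/n = 31·195/309 = 19.5631; c·n₁/n = 20·114/309 = 7.3786
Stratum 2 (Site B): n₁ = 365, n₀ = 204, n = 569; a·n₀/n = 191·204/569 = 68.4780; c·n₁/n = 20·365/569 = 12.8295
Stratum 3 (Site C): n₁ = 348, n₀ = 331, n = 679; a·n₀/n = 308·331/679 = 150.1443; c·n₁/n = 161·348/679 = 82.5155
RR_MH = (19.5631 + 68.4780 + 150.1443) / (7.3786 + 12.8295 + 82.5155) = 238.1855 / 102.7236 = 2.31870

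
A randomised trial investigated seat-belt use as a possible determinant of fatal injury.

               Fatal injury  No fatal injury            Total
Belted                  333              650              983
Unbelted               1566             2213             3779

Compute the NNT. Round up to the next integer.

Risk in treated group = 333/983 = 0.33876; risk in control = 1566/3779 = 0.41440.
Absolute risk reduction = 0.41440 − 0.33876 = 0.07564
NNT = 1 / ARR = 1 / 0.07564 = 13.221 → round up → 14

14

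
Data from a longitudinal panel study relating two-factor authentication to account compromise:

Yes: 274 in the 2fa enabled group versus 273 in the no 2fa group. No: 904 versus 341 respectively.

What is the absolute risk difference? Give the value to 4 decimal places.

-0.2120

From the description: a = 274, b = 904, c = 273, d = 341.
Risk in exposed = 274/1178 = 0.232598; risk in unexposed = 273/614 = 0.444625.
Risk difference = 0.232598 − 0.444625 = -0.212028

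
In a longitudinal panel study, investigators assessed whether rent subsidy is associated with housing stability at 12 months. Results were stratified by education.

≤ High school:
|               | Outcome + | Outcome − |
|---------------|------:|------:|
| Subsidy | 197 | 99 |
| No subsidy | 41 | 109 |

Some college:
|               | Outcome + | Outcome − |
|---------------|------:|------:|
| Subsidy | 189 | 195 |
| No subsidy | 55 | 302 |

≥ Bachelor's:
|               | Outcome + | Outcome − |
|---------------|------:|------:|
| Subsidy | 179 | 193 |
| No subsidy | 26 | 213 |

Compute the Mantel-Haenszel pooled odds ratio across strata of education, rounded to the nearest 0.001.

5.901

OR_MH = Σ(aᵢdᵢ/nᵢ) / Σ(bᵢcᵢ/nᵢ), where nᵢ is the stratum total.
Stratum 1 (≤ High school): n = 446; a·d/n = 197·109/446 = 48.1457; b·c/n = 99·41/446 = 9.1009
Stratum 2 (Some college): n = 741; a·d/n = 189·302/741 = 77.0283; b·c/n = 195·55/741 = 14.4737
Stratum 3 (≥ Bachelor's): n = 611; a·d/n = 179·213/611 = 62.4010; b·c/n = 193·26/611 = 8.2128
OR_MH = (48.1457 + 77.0283 + 62.4010) / (9.1009 + 14.4737 + 8.2128) = 187.5751 / 31.7873 = 5.90093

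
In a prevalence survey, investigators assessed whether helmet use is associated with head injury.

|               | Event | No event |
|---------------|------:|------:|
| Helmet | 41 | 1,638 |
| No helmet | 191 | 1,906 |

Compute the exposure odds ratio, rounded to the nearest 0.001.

Cells: a = 41, b = 1638, c = 191, d = 1906.
OR = (a·d)/(b·c) = (41 × 1906) / (1638 × 191) = 78146 / 312858 = 0.24978
Exposure is associated with lower odds of head injury (OR = 0.25 < 1).

0.250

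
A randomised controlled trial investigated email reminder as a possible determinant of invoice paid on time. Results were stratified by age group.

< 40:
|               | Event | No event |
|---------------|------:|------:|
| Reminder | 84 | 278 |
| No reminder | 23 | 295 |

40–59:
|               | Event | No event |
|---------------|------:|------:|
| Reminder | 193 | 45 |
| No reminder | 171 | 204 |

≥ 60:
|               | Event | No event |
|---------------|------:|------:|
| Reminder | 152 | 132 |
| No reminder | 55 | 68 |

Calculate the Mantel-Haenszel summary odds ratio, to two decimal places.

3.17

OR_MH = Σ(aᵢdᵢ/nᵢ) / Σ(bᵢcᵢ/nᵢ), where nᵢ is the stratum total.
Stratum 1 (< 40): n = 680; a·d/n = 84·295/680 = 36.4412; b·c/n = 278·23/680 = 9.4029
Stratum 2 (40–59): n = 613; a·d/n = 193·204/613 = 64.2284; b·c/n = 45·171/613 = 12.5530
Stratum 3 (≥ 60): n = 407; a·d/n = 152·68/407 = 25.3956; b·c/n = 132·55/407 = 17.8378
OR_MH = (36.4412 + 64.2284 + 25.3956) / (9.4029 + 12.5530 + 17.8378) = 126.0651 / 39.7938 = 3.16796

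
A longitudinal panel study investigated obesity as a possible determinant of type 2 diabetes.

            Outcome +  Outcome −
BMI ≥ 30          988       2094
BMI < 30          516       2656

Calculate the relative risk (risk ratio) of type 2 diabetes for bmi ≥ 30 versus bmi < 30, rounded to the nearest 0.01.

Cells: a = 988, b = 2094, c = 516, d = 2656.
Risk in exposed = 988/3082 = 0.32057; risk in unexposed = 516/3172 = 0.16267.
RR = 0.32057 / 0.16267 = 1.97064
The risk among the exposed is 1.97 times that among the unexposed.

1.97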